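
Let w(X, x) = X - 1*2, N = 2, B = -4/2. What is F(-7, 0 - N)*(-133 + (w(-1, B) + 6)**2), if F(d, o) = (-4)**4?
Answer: -31744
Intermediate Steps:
B = -2 (B = -4*1/2 = -2)
w(X, x) = -2 + X (w(X, x) = X - 2 = -2 + X)
F(d, o) = 256
F(-7, 0 - N)*(-133 + (w(-1, B) + 6)**2) = 256*(-133 + ((-2 - 1) + 6)**2) = 256*(-133 + (-3 + 6)**2) = 256*(-133 + 3**2) = 256*(-133 + 9) = 256*(-124) = -31744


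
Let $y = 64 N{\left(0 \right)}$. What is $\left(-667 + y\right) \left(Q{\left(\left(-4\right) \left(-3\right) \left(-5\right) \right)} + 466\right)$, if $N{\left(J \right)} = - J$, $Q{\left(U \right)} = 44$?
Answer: $-340170$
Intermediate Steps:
$y = 0$ ($y = 64 \left(\left(-1\right) 0\right) = 64 \cdot 0 = 0$)
$\left(-667 + y\right) \left(Q{\left(\left(-4\right) \left(-3\right) \left(-5\right) \right)} + 466\right) = \left(-667 + 0\right) \left(44 + 466\right) = \left(-667\right) 510 = -340170$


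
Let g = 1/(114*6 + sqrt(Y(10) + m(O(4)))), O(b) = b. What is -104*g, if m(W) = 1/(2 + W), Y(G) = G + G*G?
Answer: -426816/2806475 + 104*sqrt(3966)/2806475 ≈ -0.14975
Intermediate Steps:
Y(G) = G + G**2
g = 1/(684 + sqrt(3966)/6) (g = 1/(114*6 + sqrt(10*(1 + 10) + 1/(2 + 4))) = 1/(684 + sqrt(10*11 + 1/6)) = 1/(684 + sqrt(110 + 1/6)) = 1/(684 + sqrt(661/6)) = 1/(684 + sqrt(3966)/6) ≈ 0.0014399)
-104*g = -104*(4104/2806475 - sqrt(3966)/2806475) = -426816/2806475 + 104*sqrt(3966)/2806475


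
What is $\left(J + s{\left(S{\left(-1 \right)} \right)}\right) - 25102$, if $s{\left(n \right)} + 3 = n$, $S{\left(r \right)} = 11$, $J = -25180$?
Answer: $-50274$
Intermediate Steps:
$s{\left(n \right)} = -3 + n$
$\left(J + s{\left(S{\left(-1 \right)} \right)}\right) - 25102 = \left(-25180 + \left(-3 + 11\right)\right) - 25102 = \left(-25180 + 8\right) - 25102 = -25172 - 25102 = -50274$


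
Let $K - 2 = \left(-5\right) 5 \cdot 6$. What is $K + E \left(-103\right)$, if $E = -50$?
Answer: $5002$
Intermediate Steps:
$K = -148$ ($K = 2 + \left(-5\right) 5 \cdot 6 = 2 - 150 = -148$)
$K + E \left(-103\right) = -148 - -5150 = -148 + 5150 = 5002$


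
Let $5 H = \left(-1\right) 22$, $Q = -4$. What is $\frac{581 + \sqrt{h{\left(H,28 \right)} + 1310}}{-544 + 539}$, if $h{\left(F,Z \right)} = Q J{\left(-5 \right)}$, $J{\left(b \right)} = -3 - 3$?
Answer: $- \frac{581}{5} - \frac{\sqrt{1334}}{5} \approx -123.5$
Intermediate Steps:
$J{\left(b \right)} = -6$
$H = - \frac{22}{5}$ ($H = \frac{\left(-1\right) 22}{5} = \frac{1}{5} \left(-22\right) = - \frac{22}{5} \approx -4.4$)
$h{\left(F,Z \right)} = 24$ ($h{\left(F,Z \right)} = \left(-4\right) \left(-6\right) = 24$)
$\frac{581 + \sqrt{h{\left(H,28 \right)} + 1310}}{-544 + 539} = \frac{581 + \sqrt{24 + 1310}}{-544 + 539} = \frac{581 + \sqrt{1334}}{-5} = \left(581 + \sqrt{1334}\right) \left(- \frac{1}{5}\right) = - \frac{581}{5} - \frac{\sqrt{1334}}{5}$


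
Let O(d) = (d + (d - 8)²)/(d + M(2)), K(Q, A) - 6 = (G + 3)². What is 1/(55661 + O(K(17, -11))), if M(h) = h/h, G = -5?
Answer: 11/612285 ≈ 1.7966e-5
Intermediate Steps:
M(h) = 1
K(Q, A) = 10 (K(Q, A) = 6 + (-5 + 3)² = 6 + (-2)² = 6 + 4 = 10)
O(d) = (d + (-8 + d)²)/(1 + d) (O(d) = (d + (d - 8)²)/(d + 1) = (d + (-8 + d)²)/(1 + d))
1/(55661 + O(K(17, -11))) = 1/(55661 + (10 + (-8 + 10)²)/(1 + 10)) = 1/(55661 + (10 + 2²)/11) = 1/(55661 + (10 + 4)/11) = 1/(55661 + (1/11)*14) = 1/(55661 + 14/11) = 1/(612285/11) = 11/612285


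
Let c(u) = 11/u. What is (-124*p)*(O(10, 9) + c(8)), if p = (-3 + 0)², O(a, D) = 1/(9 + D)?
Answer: -3193/2 ≈ -1596.5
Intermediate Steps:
p = 9 (p = (-3)² = 9)
(-124*p)*(O(10, 9) + c(8)) = (-124*9)*(1/(9 + 9) + 11/8) = -1116*(1/18 + 11*(⅛)) = -1116*(1/18 + 11/8) = -1116*103/72 = -3193/2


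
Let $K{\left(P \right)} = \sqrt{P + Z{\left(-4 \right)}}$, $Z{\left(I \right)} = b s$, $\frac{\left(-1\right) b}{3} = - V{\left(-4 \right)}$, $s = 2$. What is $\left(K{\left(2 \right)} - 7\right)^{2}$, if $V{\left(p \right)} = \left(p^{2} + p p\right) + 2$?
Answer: $\left(7 - \sqrt{206}\right)^{2} \approx 54.062$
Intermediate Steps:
$V{\left(p \right)} = 2 + 2 p^{2}$ ($V{\left(p \right)} = \left(p^{2} + p^{2}\right) + 2 = 2 p^{2} + 2 = 2 + 2 p^{2}$)
$b = 102$ ($b = - 3 \left(- (2 + 2 \left(-4\right)^{2})\right) = - 3 \left(- (2 + 2 \cdot 16)\right) = - 3 \left(- (2 + 32)\right) = - 3 \left(\left(-1\right) 34\right) = \left(-3\right) \left(-34\right) = 102$)
$Z{\left(I \right)} = 204$ ($Z{\left(I \right)} = 102 \cdot 2 = 204$)
$K{\left(P \right)} = \sqrt{204 + P}$ ($K{\left(P \right)} = \sqrt{P + 204} = \sqrt{204 + P}$)
$\left(K{\left(2 \right)} - 7\right)^{2} = \left(\sqrt{204 + 2} - 7\right)^{2} = \left(\sqrt{206} - 7\right)^{2} = \left(-7 + \sqrt{206}\right)^{2}$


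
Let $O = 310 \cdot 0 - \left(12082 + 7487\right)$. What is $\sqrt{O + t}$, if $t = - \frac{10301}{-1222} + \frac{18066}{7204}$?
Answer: $\frac{i \sqrt{23682943453570297}}{1100411} \approx 139.85 i$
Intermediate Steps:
$t = \frac{12035632}{1100411}$ ($t = \left(-10301\right) \left(- \frac{1}{1222}\right) + 18066 \cdot \frac{1}{7204} = \frac{10301}{1222} + \frac{9033}{3602} = \frac{12035632}{1100411} \approx 10.937$)
$O = -19569$ ($O = 0 - 19569 = -19569$)
$\sqrt{O + t} = \sqrt{-19569 + \frac{12035632}{1100411}} = \sqrt{- \frac{21521907227}{1100411}} = \frac{i \sqrt{23682943453570297}}{1100411}$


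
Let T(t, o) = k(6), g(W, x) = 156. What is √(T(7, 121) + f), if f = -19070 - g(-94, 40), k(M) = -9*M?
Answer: 4*I*√1205 ≈ 138.85*I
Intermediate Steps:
T(t, o) = -54 (T(t, o) = -9*6 = -54)
f = -19226 (f = -19070 - 1*156 = -19070 - 156 = -19226)
√(T(7, 121) + f) = √(-54 - 19226) = √(-19280) = 4*I*√1205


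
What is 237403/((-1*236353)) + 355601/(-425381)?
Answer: -185034088696/100540075493 ≈ -1.8404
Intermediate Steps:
237403/((-1*236353)) + 355601/(-425381) = 237403/(-236353) + 355601*(-1/425381) = 237403*(-1/236353) - 355601/425381 = -237403/236353 - 355601/425381 = -185034088696/100540075493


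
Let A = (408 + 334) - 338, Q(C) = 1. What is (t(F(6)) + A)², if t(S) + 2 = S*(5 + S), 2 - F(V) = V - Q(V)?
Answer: 156816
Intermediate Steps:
F(V) = 3 - V (F(V) = 2 - (V - 1*1) = 2 - (V - 1) = 2 - (-1 + V) = 2 + (1 - V) = 3 - V)
A = 404 (A = 742 - 338 = 404)
t(S) = -2 + S*(5 + S)
(t(F(6)) + A)² = ((-2 + (3 - 1*6)² + 5*(3 - 1*6)) + 404)² = ((-2 + (3 - 6)² + 5*(3 - 6)) + 404)² = ((-2 + (-3)² + 5*(-3)) + 404)² = ((-2 + 9 - 15) + 404)² = (-8 + 404)² = 396² = 156816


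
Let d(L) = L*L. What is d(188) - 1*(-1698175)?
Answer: 1733519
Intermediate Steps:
d(L) = L²
d(188) - 1*(-1698175) = 188² - 1*(-1698175) = 35344 + 1698175 = 1733519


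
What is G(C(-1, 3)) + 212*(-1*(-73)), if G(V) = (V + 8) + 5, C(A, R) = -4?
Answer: 15485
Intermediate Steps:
G(V) = 13 + V (G(V) = (8 + V) + 5 = 13 + V)
G(C(-1, 3)) + 212*(-1*(-73)) = (13 - 4) + 212*(-1*(-73)) = 9 + 212*73 = 9 + 15476 = 15485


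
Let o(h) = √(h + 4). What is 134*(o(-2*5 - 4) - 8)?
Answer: -1072 + 134*I*√10 ≈ -1072.0 + 423.75*I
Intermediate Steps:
o(h) = √(4 + h)
134*(o(-2*5 - 4) - 8) = 134*(√(4 + (-2*5 - 4)) - 8) = 134*(√(4 + (-10 - 4)) - 8) = 134*(√(4 - 14) - 8) = 134*(√(-10) - 8) = 134*(I*√10 - 8) = 134*(-8 + I*√10) = -1072 + 134*I*√10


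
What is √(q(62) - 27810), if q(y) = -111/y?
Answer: I*√106908522/62 ≈ 166.77*I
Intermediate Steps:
√(q(62) - 27810) = √(-111/62 - 27810) = √(-1724331/62) = I*√106908522/62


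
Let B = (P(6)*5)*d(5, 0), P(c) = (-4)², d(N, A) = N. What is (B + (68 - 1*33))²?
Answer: 189225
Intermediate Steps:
P(c) = 16
B = 400 (B = (16*5)*5 = 80*5 = 400)
(B + (68 - 1*33))² = (400 + (68 - 1*33))² = (400 + (68 - 33))² = (400 + 35)² = 435² = 189225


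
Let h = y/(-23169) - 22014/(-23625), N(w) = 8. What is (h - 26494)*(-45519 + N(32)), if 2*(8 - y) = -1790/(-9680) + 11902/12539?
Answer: 197793030244341481254241/164044752718000 ≈ 1.2057e+9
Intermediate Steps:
y = 180438415/24275504 (y = 8 - (-1790/(-9680) + 11902/12539)/2 = 8 - (-1790*(-1/9680) + 11902*(1/12539))/2 = 8 - (179/968 + 11902/12539)/2 = 8 - ½*13765617/12137752 = 8 - 13765617/24275504 = 180438415/24275504 ≈ 7.4329)
h = 152805835042569/164044752718000 (h = (180438415/24275504)/(-23169) - 22014/(-23625) = (180438415/24275504)*(-1/23169) - 22014*(-1/23625) = -180438415/562439152176 + 2446/2625 = 152805835042569/164044752718000 ≈ 0.93149)
(h - 26494)*(-45519 + N(32)) = (152805835042569/164044752718000 - 26494)*(-45519 + 8) = -4346048872675649431/164044752718000*(-45511) = 197793030244341481254241/164044752718000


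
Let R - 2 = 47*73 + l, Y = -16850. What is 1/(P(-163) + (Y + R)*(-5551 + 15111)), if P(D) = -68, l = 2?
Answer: -1/128247468 ≈ -7.7974e-9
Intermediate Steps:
R = 3435 (R = 2 + (47*73 + 2) = 2 + (3431 + 2) = 2 + 3433 = 3435)
1/(P(-163) + (Y + R)*(-5551 + 15111)) = 1/(-68 + (-16850 + 3435)*(-5551 + 15111)) = 1/(-68 - 13415*9560) = 1/(-68 - 128247400) = 1/(-128247468) = -1/128247468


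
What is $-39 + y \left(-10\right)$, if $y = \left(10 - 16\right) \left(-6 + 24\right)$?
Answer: $1041$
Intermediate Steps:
$y = -108$ ($y = \left(-6\right) 18 = -108$)
$-39 + y \left(-10\right) = -39 - -1080 = -39 + 1080 = 1041$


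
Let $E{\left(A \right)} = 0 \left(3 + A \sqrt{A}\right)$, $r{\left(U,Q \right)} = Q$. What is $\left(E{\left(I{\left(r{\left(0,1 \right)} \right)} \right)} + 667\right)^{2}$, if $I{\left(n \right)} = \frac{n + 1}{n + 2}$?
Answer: $444889$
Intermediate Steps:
$I{\left(n \right)} = \frac{1 + n}{2 + n}$
$E{\left(A \right)} = 0$ ($E{\left(A \right)} = 0 \left(3 + A^{\frac{3}{2}}\right) = 0$)
$\left(E{\left(I{\left(r{\left(0,1 \right)} \right)} \right)} + 667\right)^{2} = \left(0 + 667\right)^{2} = 667^{2} = 444889$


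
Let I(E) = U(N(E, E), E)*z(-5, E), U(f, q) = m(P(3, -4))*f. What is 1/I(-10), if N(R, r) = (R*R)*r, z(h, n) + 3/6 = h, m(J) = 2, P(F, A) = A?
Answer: 1/11000 ≈ 9.0909e-5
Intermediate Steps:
z(h, n) = -½ + h
N(R, r) = r*R² (N(R, r) = R²*r = r*R²)
U(f, q) = 2*f
I(E) = -11*E³ (I(E) = (2*(E*E²))*(-½ - 5) = (2*E³)*(-11/2) = -11*E³)
1/I(-10) = 1/(-11*(-10)³) = 1/(-11*(-1000)) = 1/11000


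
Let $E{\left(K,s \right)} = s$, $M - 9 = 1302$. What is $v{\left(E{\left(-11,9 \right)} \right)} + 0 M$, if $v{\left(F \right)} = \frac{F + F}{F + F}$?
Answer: $1$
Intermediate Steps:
$M = 1311$ ($M = 9 + 1302 = 1311$)
$v{\left(F \right)} = 1$ ($v{\left(F \right)} = \frac{2 F}{2 F} = 2 F \frac{1}{2 F} = 1$)
$v{\left(E{\left(-11,9 \right)} \right)} + 0 M = 1 + 0 \cdot 1311 = 1 + 0 = 1$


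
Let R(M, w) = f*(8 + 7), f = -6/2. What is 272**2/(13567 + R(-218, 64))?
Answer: 36992/6761 ≈ 5.4714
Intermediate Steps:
f = -3 (f = -6*1/2 = -3)
R(M, w) = -45 (R(M, w) = -3*(8 + 7) = -3*15 = -45)
272**2/(13567 + R(-218, 64)) = 272**2/(13567 - 45) = 73984/13522 = 73984*(1/13522) = 36992/6761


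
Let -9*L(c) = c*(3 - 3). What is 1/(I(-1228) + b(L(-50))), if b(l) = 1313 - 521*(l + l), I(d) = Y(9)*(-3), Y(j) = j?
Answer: 1/1286 ≈ 0.00077760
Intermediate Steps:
L(c) = 0 (L(c) = -c*(3 - 3)/9 = -c*0/9 = -1/9*0 = 0)
I(d) = -27 (I(d) = 9*(-3) = -27)
b(l) = 1313 - 1042*l
1/(I(-1228) + b(L(-50))) = 1/(-27 + (1313 - 1042*0)) = 1/(-27 + (1313 + 0)) = 1/(-27 + 1313) = 1/1286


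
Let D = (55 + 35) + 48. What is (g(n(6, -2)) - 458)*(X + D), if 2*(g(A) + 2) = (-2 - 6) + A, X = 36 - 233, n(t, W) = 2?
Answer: 27317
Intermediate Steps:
X = -197
g(A) = -6 + A/2 (g(A) = -2 + ((-2 - 6) + A)/2 = -2 + (-8 + A)/2 = -2 + (-4 + A/2) = -6 + A/2)
D = 138 (D = 90 + 48 = 138)
(g(n(6, -2)) - 458)*(X + D) = ((-6 + (½)*2) - 458)*(-197 + 138) = ((-6 + 1) - 458)*(-59) = (-5 - 458)*(-59) = -463*(-59) = 27317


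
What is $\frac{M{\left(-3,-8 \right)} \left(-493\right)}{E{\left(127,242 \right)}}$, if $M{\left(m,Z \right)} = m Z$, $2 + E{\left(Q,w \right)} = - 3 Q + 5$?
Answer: $\frac{1972}{63} \approx 31.302$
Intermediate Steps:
$E{\left(Q,w \right)} = 3 - 3 Q$ ($E{\left(Q,w \right)} = -2 - \left(-5 + 3 Q\right) = 3 - 3 Q$)
$M{\left(m,Z \right)} = Z m$
$\frac{M{\left(-3,-8 \right)} \left(-493\right)}{E{\left(127,242 \right)}} = \frac{\left(-8\right) \left(-3\right) \left(-493\right)}{3 - 381} = \frac{24 \left(-493\right)}{3 - 381} = - \frac{11832}{-378} = \left(-11832\right) \left(- \frac{1}{378}\right) = \frac{1972}{63}$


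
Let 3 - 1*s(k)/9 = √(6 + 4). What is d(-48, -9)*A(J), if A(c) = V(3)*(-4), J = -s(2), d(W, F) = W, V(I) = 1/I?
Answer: 64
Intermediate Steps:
s(k) = 27 - 9*√10 (s(k) = 27 - 9*√(6 + 4) = 27 - 9*√10)
J = -27 + 9*√10 (J = -(27 - 9*√10) = -27 + 9*√10 ≈ 1.4605)
A(c) = -4/3
d(-48, -9)*A(J) = -48*(-4/3) = 64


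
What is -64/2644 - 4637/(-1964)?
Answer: 3033633/1298204 ≈ 2.3368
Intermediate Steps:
-64/2644 - 4637/(-1964) = -64*1/2644 - 4637*(-1/1964) = -16/661 + 4637/1964 = 3033633/1298204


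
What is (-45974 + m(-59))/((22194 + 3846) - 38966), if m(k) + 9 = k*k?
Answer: 21251/6463 ≈ 3.2881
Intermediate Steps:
m(k) = -9 + k² (m(k) = -9 + k*k = -9 + k²)
(-45974 + m(-59))/((22194 + 3846) - 38966) = (-45974 + (-9 + (-59)²))/((22194 + 3846) - 38966) = (-45974 + (-9 + 3481))/(26040 - 38966) = (-45974 + 3472)/(-12926) = -42502*(-1/12926) = 21251/6463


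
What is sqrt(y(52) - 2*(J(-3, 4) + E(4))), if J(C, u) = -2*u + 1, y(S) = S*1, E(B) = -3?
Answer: 6*sqrt(2) ≈ 8.4853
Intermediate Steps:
y(S) = S
J(C, u) = 1 - 2*u
sqrt(y(52) - 2*(J(-3, 4) + E(4))) = sqrt(52 - 2*((1 - 2*4) - 3)) = sqrt(52 - 2*((1 - 8) - 3)) = sqrt(52 - 2*(-7 - 3)) = sqrt(52 - 2*(-10)) = sqrt(52 + 20) = sqrt(72) = 6*sqrt(2)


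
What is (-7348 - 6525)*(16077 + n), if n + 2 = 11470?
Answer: -382131785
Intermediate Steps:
n = 11468 (n = -2 + 11470 = 11468)
(-7348 - 6525)*(16077 + n) = (-7348 - 6525)*(16077 + 11468) = -13873*27545 = -382131785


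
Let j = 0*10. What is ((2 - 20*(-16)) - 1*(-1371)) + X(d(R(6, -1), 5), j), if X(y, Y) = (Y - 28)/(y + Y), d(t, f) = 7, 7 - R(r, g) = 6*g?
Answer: 1689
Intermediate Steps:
R(r, g) = 7 - 6*g
j = 0
X(y, Y) = (-28 + Y)/(Y + y)
((2 - 20*(-16)) - 1*(-1371)) + X(d(R(6, -1), 5), j) = ((2 - 20*(-16)) - 1*(-1371)) + (-28 + 0)/(0 + 7) = ((2 + 320) + 1371) - 28/7 = (322 + 1371) + (⅐)*(-28) = 1693 - 4 = 1689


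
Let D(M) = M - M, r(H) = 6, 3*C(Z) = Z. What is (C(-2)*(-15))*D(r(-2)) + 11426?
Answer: 11426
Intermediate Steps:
C(Z) = Z/3
D(M) = 0
(C(-2)*(-15))*D(r(-2)) + 11426 = (((⅓)*(-2))*(-15))*0 + 11426 = -⅔*(-15)*0 + 11426 = 10*0 + 11426 = 0 + 11426 = 11426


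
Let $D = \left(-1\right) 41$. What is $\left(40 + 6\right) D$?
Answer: $-1886$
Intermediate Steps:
$D = -41$
$\left(40 + 6\right) D = \left(40 + 6\right) \left(-41\right) = 46 \left(-41\right) = -1886$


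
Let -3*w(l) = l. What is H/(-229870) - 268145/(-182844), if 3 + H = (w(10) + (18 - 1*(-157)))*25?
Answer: 30427167091/21015175140 ≈ 1.4479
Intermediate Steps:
w(l) = -l/3
H = 12866/3 (H = -3 + (-1/3*10 + (18 - 1*(-157)))*25 = -3 + (-10/3 + (18 + 157))*25 = -3 + (-10/3 + 175)*25 = -3 + (515/3)*25 = -3 + 12875/3 = 12866/3 ≈ 4288.7)
H/(-229870) - 268145/(-182844) = (12866/3)/(-229870) - 268145/(-182844) = (12866/3)*(-1/229870) - 268145*(-1/182844) = -6433/344805 + 268145/182844 = 30427167091/21015175140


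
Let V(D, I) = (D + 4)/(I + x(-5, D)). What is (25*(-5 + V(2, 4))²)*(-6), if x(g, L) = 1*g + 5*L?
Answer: -8450/3 ≈ -2816.7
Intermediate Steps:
x(g, L) = g + 5*L
V(D, I) = (4 + D)/(-5 + I + 5*D) (V(D, I) = (D + 4)/(I + (-5 + 5*D)) = (4 + D)/(-5 + I + 5*D))
(25*(-5 + V(2, 4))²)*(-6) = (25*(-5 + (4 + 2)/(-5 + 4 + 5*2))²)*(-6) = (25*(-5 + 6/(-5 + 4 + 10))²)*(-6) = (25*(-5 + 6/9)²)*(-6) = (25*(-5 + (⅑)*6)²)*(-6) = (25*(-5 + ⅔)²)*(-6) = (25*(-13/3)²)*(-6) = (25*(169/9))*(-6) = (4225/9)*(-6) = -8450/3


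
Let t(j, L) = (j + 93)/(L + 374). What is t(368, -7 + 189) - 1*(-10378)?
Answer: 5770629/556 ≈ 10379.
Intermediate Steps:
t(j, L) = (93 + j)/(374 + L)
t(368, -7 + 189) - 1*(-10378) = (93 + 368)/(374 + (-7 + 189)) - 1*(-10378) = 461/(374 + 182) + 10378 = 461/556 + 10378 = 5770629/556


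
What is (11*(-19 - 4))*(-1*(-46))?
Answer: -11638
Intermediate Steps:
(11*(-19 - 4))*(-1*(-46)) = (11*(-23))*46 = -253*46 = -11638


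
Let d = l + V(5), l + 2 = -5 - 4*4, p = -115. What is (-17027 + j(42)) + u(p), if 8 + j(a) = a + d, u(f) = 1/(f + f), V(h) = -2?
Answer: -3914141/230 ≈ -17018.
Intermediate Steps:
u(f) = 1/(2*f)
l = -23 (l = -2 + (-5 - 4*4) = -2 + (-5 - 16) = -2 - 21 = -23)
d = -25 (d = -23 - 2 = -25)
j(a) = -33 + a (j(a) = -8 + (a - 25) = -8 + (-25 + a) = -33 + a)
(-17027 + j(42)) + u(p) = (-17027 + (-33 + 42)) + (½)/(-115) = (-17027 + 9) + (½)*(-1/115) = -17018 - 1/230 = -3914141/230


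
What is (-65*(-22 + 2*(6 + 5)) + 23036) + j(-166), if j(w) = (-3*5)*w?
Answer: 25526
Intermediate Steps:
j(w) = -15*w
(-65*(-22 + 2*(6 + 5)) + 23036) + j(-166) = (-65*(-22 + 2*(6 + 5)) + 23036) - 15*(-166) = (-65*(-22 + 2*11) + 23036) + 2490 = (-65*(-22 + 22) + 23036) + 2490 = (-65*0 + 23036) + 2490 = (0 + 23036) + 2490 = 23036 + 2490 = 25526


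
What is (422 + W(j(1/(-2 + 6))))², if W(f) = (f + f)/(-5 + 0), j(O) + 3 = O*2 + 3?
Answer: 4447881/25 ≈ 1.7792e+5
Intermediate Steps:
j(O) = 2*O (j(O) = -3 + (O*2 + 3) = -3 + (2*O + 3) = -3 + (3 + 2*O) = 2*O)
W(f) = -2*f/5 (W(f) = (2*f)/(-5) = (2*f)*(-⅕) = -2*f/5)
(422 + W(j(1/(-2 + 6))))² = (422 - 4/(5*(-2 + 6)))² = (422 - 4/(5*4))² = (422 - ⅖*½)² = (422 - ⅕)² = (2109/5)² = 4447881/25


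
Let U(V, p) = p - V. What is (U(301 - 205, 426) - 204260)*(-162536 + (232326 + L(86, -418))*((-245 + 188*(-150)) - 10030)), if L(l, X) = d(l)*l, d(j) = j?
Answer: 1880941520489980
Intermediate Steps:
L(l, X) = l**2 (L(l, X) = l*l = l**2)
(U(301 - 205, 426) - 204260)*(-162536 + (232326 + L(86, -418))*((-245 + 188*(-150)) - 10030)) = ((426 - (301 - 205)) - 204260)*(-162536 + (232326 + 86**2)*((-245 + 188*(-150)) - 10030)) = ((426 - 1*96) - 204260)*(-162536 + (232326 + 7396)*((-245 - 28200) - 10030)) = ((426 - 96) - 204260)*(-162536 + 239722*(-28445 - 10030)) = (330 - 204260)*(-162536 + 239722*(-38475)) = -203930*(-162536 - 9223303950) = -203930*(-9223466486) = 1880941520489980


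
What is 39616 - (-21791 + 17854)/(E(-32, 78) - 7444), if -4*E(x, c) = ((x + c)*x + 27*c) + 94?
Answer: 9745409/246 ≈ 39616.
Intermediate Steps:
E(x, c) = -47/2 - 27*c/4 - x*(c + x)/4 (E(x, c) = -(((x + c)*x + 27*c) + 94)/4 = -(((c + x)*x + 27*c) + 94)/4 = -((x*(c + x) + 27*c) + 94)/4 = -((27*c + x*(c + x)) + 94)/4 = -(94 + 27*c + x*(c + x))/4 = -47/2 - 27*c/4 - x*(c + x)/4)
39616 - (-21791 + 17854)/(E(-32, 78) - 7444) = 39616 - (-21791 + 17854)/((-47/2 - 27/4*78 - 1/4*(-32)**2 - 1/4*78*(-32)) - 7444) = 39616 - (-3937)/((-47/2 - 1053/2 - 1/4*1024 + 624) - 7444) = 39616 - (-3937)/((-47/2 - 1053/2 - 256 + 624) - 7444) = 39616 - (-3937)/(-182 - 7444) = 39616 - (-3937)/(-7626) = 39616 - (-3937)*(-1)/7626 = 39616 - 1*127/246 = 39616 - 127/246 = 9745409/246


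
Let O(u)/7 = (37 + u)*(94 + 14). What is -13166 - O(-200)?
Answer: 110062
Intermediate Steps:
O(u) = 27972 + 756*u (O(u) = 7*((37 + u)*(94 + 14)) = 7*((37 + u)*108) = 7*(3996 + 108*u) = 27972 + 756*u)
-13166 - O(-200) = -13166 - (27972 + 756*(-200)) = -13166 - (27972 - 151200) = -13166 - 1*(-123228) = -13166 + 123228 = 110062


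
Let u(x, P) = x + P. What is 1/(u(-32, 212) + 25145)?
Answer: 1/25325 ≈ 3.9487e-5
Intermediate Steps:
u(x, P) = P + x
1/(u(-32, 212) + 25145) = 1/((212 - 32) + 25145) = 1/(180 + 25145) = 1/25325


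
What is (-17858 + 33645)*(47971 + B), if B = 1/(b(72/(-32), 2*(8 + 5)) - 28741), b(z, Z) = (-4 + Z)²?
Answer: 21399539711702/28257 ≈ 7.5732e+8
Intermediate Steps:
B = -1/28257 (B = 1/((-4 + 2*(8 + 5))² - 28741) = 1/((-4 + 2*13)² - 28741) = 1/((-4 + 26)² - 28741) = 1/(22² - 28741) = 1/(484 - 28741) = 1/(-28257) = -1/28257 ≈ -3.5389e-5)
(-17858 + 33645)*(47971 + B) = (-17858 + 33645)*(47971 - 1/28257) = 15787*(1355516546/28257) = 21399539711702/28257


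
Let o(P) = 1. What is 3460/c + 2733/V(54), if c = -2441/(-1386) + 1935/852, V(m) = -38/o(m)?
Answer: 23707913829/30157066 ≈ 786.15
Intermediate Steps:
V(m) = -38 (V(m) = -38/1 = -38*1 = -38)
c = 793607/196812 (c = -2441*(-1/1386) + 1935*(1/852) = 2441/1386 + 645/284 = 793607/196812 ≈ 4.0323)
3460/c + 2733/V(54) = 3460/(793607/196812) + 2733/(-38) = 3460*(196812/793607) + 2733*(-1/38) = 680969520/793607 - 2733/38 = 23707913829/30157066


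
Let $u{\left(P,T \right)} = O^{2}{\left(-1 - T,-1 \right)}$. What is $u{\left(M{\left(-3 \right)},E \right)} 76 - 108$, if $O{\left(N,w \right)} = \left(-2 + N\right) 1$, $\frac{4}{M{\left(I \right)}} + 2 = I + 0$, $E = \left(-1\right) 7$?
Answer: $1108$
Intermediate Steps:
$E = -7$
$M{\left(I \right)} = \frac{4}{-2 + I}$ ($M{\left(I \right)} = \frac{4}{-2 + \left(I + 0\right)} = \frac{4}{-2 + I}$)
$O{\left(N,w \right)} = -2 + N$
$u{\left(P,T \right)} = \left(-3 - T\right)^{2}$ ($u{\left(P,T \right)} = \left(-2 - \left(1 + T\right)\right)^{2} = \left(-3 - T\right)^{2}$)
$u{\left(M{\left(-3 \right)},E \right)} 76 - 108 = \left(3 - 7\right)^{2} \cdot 76 - 108 = \left(-4\right)^{2} \cdot 76 - 108 = 16 \cdot 76 - 108 = 1216 - 108 = 1108$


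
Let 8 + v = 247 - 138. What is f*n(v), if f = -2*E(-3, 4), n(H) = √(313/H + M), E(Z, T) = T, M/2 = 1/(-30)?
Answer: -8*√6959910/1515 ≈ -13.931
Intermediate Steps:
M = -1/15 (M = 2/(-30) = 2*(-1/30) = -1/15 ≈ -0.066667)
v = 101 (v = -8 + (247 - 138) = -8 + 109 = 101)
n(H) = √(-1/15 + 313/H) (n(H) = √(313/H - 1/15) = √(-1/15 + 313/H))
f = -8 (f = -2*4 = -8)
f*n(v) = -8*√15*√((4695 - 1*101)/101)/15 = -8*√15*√((4695 - 101)/101)/15 = -8*√15*√((1/101)*4594)/15 = -8*√15*√(4594/101)/15 = -8*√15*√463994/101/15 = -8*√6959910/1515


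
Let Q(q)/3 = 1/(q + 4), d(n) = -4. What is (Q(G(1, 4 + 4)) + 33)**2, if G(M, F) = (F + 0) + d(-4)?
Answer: 71289/64 ≈ 1113.9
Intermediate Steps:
G(M, F) = -4 + F (G(M, F) = (F + 0) - 4 = F - 4 = -4 + F)
Q(q) = 3/(4 + q) (Q(q) = 3/(q + 4) = 3/(4 + q))
(Q(G(1, 4 + 4)) + 33)**2 = (3/(4 + (-4 + (4 + 4))) + 33)**2 = (3/(4 + (-4 + 8)) + 33)**2 = (3/(4 + 4) + 33)**2 = (3/8 + 33)**2 = (267/8)**2 = 71289/64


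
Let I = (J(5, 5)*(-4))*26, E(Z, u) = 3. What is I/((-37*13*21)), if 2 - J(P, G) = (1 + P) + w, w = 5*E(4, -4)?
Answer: -152/777 ≈ -0.19562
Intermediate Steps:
w = 15 (w = 5*3 = 15)
J(P, G) = -14 - P (J(P, G) = 2 - ((1 + P) + 15) = 2 - (16 + P) = 2 + (-16 - P) = -14 - P)
I = 1976 (I = ((-14 - 1*5)*(-4))*26 = ((-14 - 5)*(-4))*26 = -19*(-4)*26 = 76*26 = 1976)
I/((-37*13*21)) = 1976/((-37*13*21)) = 1976/((-481*21)) = 1976/(-10101) = 1976*(-1/10101) = -152/777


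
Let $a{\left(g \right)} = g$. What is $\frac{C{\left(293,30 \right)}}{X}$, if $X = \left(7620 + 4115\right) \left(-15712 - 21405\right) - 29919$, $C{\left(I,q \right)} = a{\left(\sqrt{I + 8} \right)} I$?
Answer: $- \frac{293 \sqrt{301}}{435597914} \approx -1.167 \cdot 10^{-5}$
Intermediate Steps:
$C{\left(I,q \right)} = I \sqrt{8 + I}$ ($C{\left(I,q \right)} = \sqrt{I + 8} I = \sqrt{8 + I} I = I \sqrt{8 + I}$)
$X = -435597914$ ($X = 11735 \left(-37117\right) - 29919 = -435567995 - 29919 = -435597914$)
$\frac{C{\left(293,30 \right)}}{X} = \frac{293 \sqrt{8 + 293}}{-435597914} = 293 \sqrt{301} \left(- \frac{1}{435597914}\right) = - \frac{293 \sqrt{301}}{435597914}$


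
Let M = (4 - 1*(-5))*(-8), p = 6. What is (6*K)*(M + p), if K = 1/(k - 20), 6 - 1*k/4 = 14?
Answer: 99/13 ≈ 7.6154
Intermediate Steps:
k = -32 (k = 24 - 4*14 = 24 - 56 = -32)
K = -1/52 (K = 1/(-32 - 20) = 1/(-52) = -1/52 ≈ -0.019231)
M = -72 (M = (4 + 5)*(-8) = 9*(-8) = -72)
(6*K)*(M + p) = (6*(-1/52))*(-72 + 6) = -3/26*(-66) = 99/13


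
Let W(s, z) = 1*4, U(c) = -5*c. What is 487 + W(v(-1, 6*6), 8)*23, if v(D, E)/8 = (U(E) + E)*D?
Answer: 579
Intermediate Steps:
v(D, E) = -32*D*E (v(D, E) = 8*((-5*E + E)*D) = 8*((-4*E)*D) = 8*(-4*D*E) = -32*D*E)
W(s, z) = 4
487 + W(v(-1, 6*6), 8)*23 = 487 + 4*23 = 487 + 92 = 579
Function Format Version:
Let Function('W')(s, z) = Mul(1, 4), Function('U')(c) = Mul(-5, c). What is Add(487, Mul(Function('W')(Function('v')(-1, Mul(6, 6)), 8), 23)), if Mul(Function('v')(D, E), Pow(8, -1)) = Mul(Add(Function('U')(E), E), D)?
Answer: 579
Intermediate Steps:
Function('v')(D, E) = Mul(-32, D, E) (Function('v')(D, E) = Mul(8, Mul(Add(Mul(-5, E), E), D)) = Mul(8, Mul(Mul(-4, E), D)) = Mul(8, Mul(-4, D, E)) = Mul(-32, D, E))
Function('W')(s, z) = 4
Add(487, Mul(Function('W')(Function('v')(-1, Mul(6, 6)), 8), 23)) = Add(487, Mul(4, 23)) = Add(487, 92) = 579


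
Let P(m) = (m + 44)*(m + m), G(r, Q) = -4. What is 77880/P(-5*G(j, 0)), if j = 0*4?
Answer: 1947/64 ≈ 30.422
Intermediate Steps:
j = 0
P(m) = 2*m*(44 + m) (P(m) = (44 + m)*(2*m) = 2*m*(44 + m))
77880/P(-5*G(j, 0)) = 77880/((2*(-5*(-4))*(44 - 5*(-4)))) = 77880/((2*20*(44 + 20))) = 77880/((2*20*64)) = 77880/2560 = 77880*(1/2560) = 1947/64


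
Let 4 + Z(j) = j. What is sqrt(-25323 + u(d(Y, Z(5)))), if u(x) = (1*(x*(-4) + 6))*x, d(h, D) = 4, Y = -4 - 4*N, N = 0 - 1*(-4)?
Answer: I*sqrt(25363) ≈ 159.26*I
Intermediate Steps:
N = 4 (N = 0 + 4 = 4)
Z(j) = -4 + j
Y = -20 (Y = -4 - 4*4 = -4 - 16 = -20)
u(x) = x*(6 - 4*x) (u(x) = (1*(-4*x + 6))*x = (1*(6 - 4*x))*x = (6 - 4*x)*x = x*(6 - 4*x))
sqrt(-25323 + u(d(Y, Z(5)))) = sqrt(-25323 + 2*4*(3 - 2*4)) = sqrt(-25323 + 2*4*(3 - 8)) = sqrt(-25323 + 2*4*(-5)) = sqrt(-25323 - 40) = sqrt(-25363) = I*sqrt(25363)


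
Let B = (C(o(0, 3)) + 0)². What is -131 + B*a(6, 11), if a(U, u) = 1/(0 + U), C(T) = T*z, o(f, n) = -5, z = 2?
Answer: -343/3 ≈ -114.33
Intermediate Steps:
C(T) = 2*T (C(T) = T*2 = 2*T)
a(U, u) = 1/U
B = 100 (B = (2*(-5) + 0)² = (-10 + 0)² = (-10)² = 100)
-131 + B*a(6, 11) = -131 + 100/6 = -131 + 100*(⅙) = -131 + 50/3 = -343/3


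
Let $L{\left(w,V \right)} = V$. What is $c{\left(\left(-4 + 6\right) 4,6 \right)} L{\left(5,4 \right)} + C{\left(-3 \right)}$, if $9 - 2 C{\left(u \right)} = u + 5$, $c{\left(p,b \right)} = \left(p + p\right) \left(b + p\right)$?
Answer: $\frac{1799}{2} \approx 899.5$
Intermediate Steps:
$c{\left(p,b \right)} = 2 p \left(b + p\right)$
$C{\left(u \right)} = 2 - \frac{u}{2}$ ($C{\left(u \right)} = \frac{9}{2} - \frac{u + 5}{2} = \frac{9}{2} - \frac{5 + u}{2} = \frac{9}{2} - \left(\frac{5}{2} + \frac{u}{2}\right) = 2 - \frac{u}{2}$)
$c{\left(\left(-4 + 6\right) 4,6 \right)} L{\left(5,4 \right)} + C{\left(-3 \right)} = 2 \left(-4 + 6\right) 4 \left(6 + \left(-4 + 6\right) 4\right) 4 + \left(2 - - \frac{3}{2}\right) = 2 \cdot 2 \cdot 4 \left(6 + 2 \cdot 4\right) 4 + \left(2 + \frac{3}{2}\right) = 2 \cdot 8 \left(6 + 8\right) 4 + \frac{7}{2} = 2 \cdot 8 \cdot 14 \cdot 4 + \frac{7}{2} = 224 \cdot 4 + \frac{7}{2} = 896 + \frac{7}{2} = \frac{1799}{2}$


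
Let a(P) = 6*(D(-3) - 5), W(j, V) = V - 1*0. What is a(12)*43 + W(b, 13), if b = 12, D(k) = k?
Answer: -2051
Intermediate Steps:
W(j, V) = V (W(j, V) = V + 0 = V)
a(P) = -48 (a(P) = 6*(-3 - 5) = 6*(-8) = -48)
a(12)*43 + W(b, 13) = -48*43 + 13 = -2064 + 13 = -2051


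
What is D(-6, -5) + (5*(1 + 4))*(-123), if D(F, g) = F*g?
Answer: -3045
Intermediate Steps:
D(-6, -5) + (5*(1 + 4))*(-123) = -6*(-5) + (5*(1 + 4))*(-123) = 30 + (5*5)*(-123) = 30 + 25*(-123) = 30 - 3075 = -3045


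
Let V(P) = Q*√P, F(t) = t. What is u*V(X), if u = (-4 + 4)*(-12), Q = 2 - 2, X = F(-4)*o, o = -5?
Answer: 0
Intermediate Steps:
X = 20 (X = -4*(-5) = 20)
Q = 0
V(P) = 0 (V(P) = 0*√P = 0)
u = 0 (u = 0*(-12) = 0)
u*V(X) = 0*0 = 0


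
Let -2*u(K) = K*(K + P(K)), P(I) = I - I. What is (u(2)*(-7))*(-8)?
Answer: -112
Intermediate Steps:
P(I) = 0
u(K) = -K²/2 (u(K) = -K*(K + 0)/2 = -K*K/2 = -K²/2)
(u(2)*(-7))*(-8) = (-½*2²*(-7))*(-8) = (-½*4*(-7))*(-8) = -2*(-7)*(-8) = 14*(-8) = -112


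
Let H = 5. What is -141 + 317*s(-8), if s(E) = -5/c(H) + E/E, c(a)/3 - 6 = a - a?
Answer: 1583/18 ≈ 87.944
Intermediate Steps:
c(a) = 18 (c(a) = 18 + 3*(a - a) = 18 + 3*0 = 18 + 0 = 18)
s(E) = 13/18 (s(E) = -5/18 + E/E = -5*1/18 + 1 = -5/18 + 1 = 13/18)
-141 + 317*s(-8) = -141 + 317*(13/18) = -141 + 4121/18 = 1583/18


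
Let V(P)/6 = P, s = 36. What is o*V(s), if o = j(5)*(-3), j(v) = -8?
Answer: 5184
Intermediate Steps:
V(P) = 6*P
o = 24 (o = -8*(-3) = 24)
o*V(s) = 24*(6*36) = 24*216 = 5184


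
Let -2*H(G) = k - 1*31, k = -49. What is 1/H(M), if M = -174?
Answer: 1/40 ≈ 0.025000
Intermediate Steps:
H(G) = 40 (H(G) = -(-49 - 1*31)/2 = -(-49 - 31)/2 = -1/2*(-80) = 40)
1/H(M) = 1/40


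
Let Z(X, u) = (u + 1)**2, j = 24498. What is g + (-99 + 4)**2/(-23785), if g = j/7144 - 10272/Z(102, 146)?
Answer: 315086279003/122393404812 ≈ 2.5744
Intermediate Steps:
Z(X, u) = (1 + u)**2
g = 75999019/25729116 (g = 24498/7144 - 10272/(1 + 146)**2 = 24498*(1/7144) - 10272/(147**2) = 12249/3572 - 10272/21609 = 12249/3572 - 10272*1/21609 = 12249/3572 - 3424/7203 = 75999019/25729116 ≈ 2.9538)
g + (-99 + 4)**2/(-23785) = 75999019/25729116 + (-99 + 4)**2/(-23785) = 75999019/25729116 + (-95)**2*(-1/23785) = 75999019/25729116 + 9025*(-1/23785) = 75999019/25729116 - 1805/4757 = 315086279003/122393404812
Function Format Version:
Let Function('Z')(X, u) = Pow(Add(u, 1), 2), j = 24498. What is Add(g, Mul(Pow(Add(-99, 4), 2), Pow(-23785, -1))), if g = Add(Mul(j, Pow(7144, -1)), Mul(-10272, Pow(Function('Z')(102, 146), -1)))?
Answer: Rational(315086279003, 122393404812) ≈ 2.5744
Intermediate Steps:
Function('Z')(X, u) = Pow(Add(1, u), 2)
g = Rational(75999019, 25729116) (g = Add(Mul(24498, Pow(7144, -1)), Mul(-10272, Pow(Pow(Add(1, 146), 2), -1))) = Add(Mul(24498, Rational(1, 7144)), Mul(-10272, Pow(Pow(147, 2), -1))) = Add(Rational(12249, 3572), Mul(-10272, Pow(21609, -1))) = Add(Rational(12249, 3572), Mul(-10272, Rational(1, 21609))) = Add(Rational(12249, 3572), Rational(-3424, 7203)) = Rational(75999019, 25729116) ≈ 2.9538)
Add(g, Mul(Pow(Add(-99, 4), 2), Pow(-23785, -1))) = Add(Rational(75999019, 25729116), Mul(Pow(Add(-99, 4), 2), Pow(-23785, -1))) = Add(Rational(75999019, 25729116), Mul(Pow(-95, 2), Rational(-1, 23785))) = Add(Rational(75999019, 25729116), Mul(9025, Rational(-1, 23785))) = Add(Rational(75999019, 25729116), Rational(-1805, 4757)) = Rational(315086279003, 122393404812)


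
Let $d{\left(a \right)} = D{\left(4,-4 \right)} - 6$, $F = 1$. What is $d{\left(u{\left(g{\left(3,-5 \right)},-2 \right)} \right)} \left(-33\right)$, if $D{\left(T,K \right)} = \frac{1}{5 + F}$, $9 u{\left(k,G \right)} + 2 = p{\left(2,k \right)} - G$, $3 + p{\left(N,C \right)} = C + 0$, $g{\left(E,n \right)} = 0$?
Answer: $\frac{385}{2} \approx 192.5$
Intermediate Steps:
$p{\left(N,C \right)} = -3 + C$ ($p{\left(N,C \right)} = -3 + \left(C + 0\right) = -3 + C$)
$u{\left(k,G \right)} = - \frac{5}{9} - \frac{G}{9} + \frac{k}{9}$ ($u{\left(k,G \right)} = - \frac{2}{9} + \frac{\left(-3 + k\right) - G}{9} = - \frac{2}{9} + \frac{-3 + k - G}{9} = - \frac{2}{9} - \left(\frac{1}{3} - \frac{k}{9} + \frac{G}{9}\right) = - \frac{5}{9} - \frac{G}{9} + \frac{k}{9}$)
$D{\left(T,K \right)} = \frac{1}{6}$ ($D{\left(T,K \right)} = \frac{1}{5 + 1} = \frac{1}{6}$)
$d{\left(a \right)} = - \frac{35}{6}$ ($d{\left(a \right)} = \frac{1}{6} - 6 = - \frac{35}{6}$)
$d{\left(u{\left(g{\left(3,-5 \right)},-2 \right)} \right)} \left(-33\right) = \left(- \frac{35}{6}\right) \left(-33\right) = \frac{385}{2}$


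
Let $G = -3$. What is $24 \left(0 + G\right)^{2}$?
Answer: $216$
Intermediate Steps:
$24 \left(0 + G\right)^{2} = 24 \left(0 - 3\right)^{2} = 24 \left(-3\right)^{2} = 24 \cdot 9 = 216$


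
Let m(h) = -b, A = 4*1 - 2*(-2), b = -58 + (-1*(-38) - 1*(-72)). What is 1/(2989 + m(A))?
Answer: 1/2937 ≈ 0.00034048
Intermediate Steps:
b = 52 (b = -58 + (38 + 72) = -58 + 110 = 52)
A = 8 (A = 4 + 4 = 8)
m(h) = -52 (m(h) = -1*52 = -52)
1/(2989 + m(A)) = 1/(2989 - 52) = 1/2937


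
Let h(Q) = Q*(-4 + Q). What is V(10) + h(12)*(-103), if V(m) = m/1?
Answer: -9878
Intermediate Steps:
V(m) = m (V(m) = m*1 = m)
V(10) + h(12)*(-103) = 10 + (12*(-4 + 12))*(-103) = 10 + (12*8)*(-103) = 10 + 96*(-103) = 10 - 9888 = -9878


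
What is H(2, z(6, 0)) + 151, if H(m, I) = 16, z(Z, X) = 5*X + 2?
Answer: 167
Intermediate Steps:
z(Z, X) = 2 + 5*X
H(2, z(6, 0)) + 151 = 16 + 151 = 167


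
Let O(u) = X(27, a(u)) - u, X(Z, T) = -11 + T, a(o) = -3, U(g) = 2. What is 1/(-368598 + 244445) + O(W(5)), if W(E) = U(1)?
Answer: -1986449/124153 ≈ -16.000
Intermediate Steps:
W(E) = 2
O(u) = -14 - u (O(u) = (-11 - 3) - u = -14 - u)
1/(-368598 + 244445) + O(W(5)) = 1/(-368598 + 244445) + (-14 - 1*2) = 1/(-124153) + (-14 - 2) = -1/124153 - 16 = -1986449/124153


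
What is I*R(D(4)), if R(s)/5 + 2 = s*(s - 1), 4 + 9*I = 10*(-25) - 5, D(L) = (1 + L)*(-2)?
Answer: -15540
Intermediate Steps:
D(L) = -2 - 2*L
I = -259/9 (I = -4/9 + (10*(-25) - 5)/9 = -4/9 + (-250 - 5)/9 = -4/9 + (⅑)*(-255) = -4/9 - 85/3 = -259/9 ≈ -28.778)
R(s) = -10 + 5*s*(-1 + s) (R(s) = -10 + 5*(s*(s - 1)) = -10 + 5*(s*(-1 + s)) = -10 + 5*s*(-1 + s))
I*R(D(4)) = -259*(-10 - 5*(-2 - 2*4) + 5*(-2 - 2*4)²)/9 = -259*(-10 - 5*(-2 - 8) + 5*(-2 - 8)²)/9 = -259*(-10 - 5*(-10) + 5*(-10)²)/9 = -259*(-10 + 50 + 5*100)/9 = -259*(-10 + 50 + 500)/9 = -259/9*540 = -15540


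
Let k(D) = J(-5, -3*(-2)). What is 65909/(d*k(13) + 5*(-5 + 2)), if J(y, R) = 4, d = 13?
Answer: 65909/37 ≈ 1781.3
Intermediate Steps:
k(D) = 4
65909/(d*k(13) + 5*(-5 + 2)) = 65909/(13*4 + 5*(-5 + 2)) = 65909/(52 + 5*(-3)) = 65909/(52 - 15) = 65909/37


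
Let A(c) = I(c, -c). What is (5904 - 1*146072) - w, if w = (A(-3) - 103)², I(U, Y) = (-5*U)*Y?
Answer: -143532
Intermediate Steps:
I(U, Y) = -5*U*Y
A(c) = 5*c² (A(c) = -5*c*(-c) = 5*c²)
w = 3364 (w = (5*(-3)² - 103)² = (5*9 - 103)² = (45 - 103)² = (-58)² = 3364)
(5904 - 1*146072) - w = (5904 - 1*146072) - 1*3364 = (5904 - 146072) - 3364 = -140168 - 3364 = -143532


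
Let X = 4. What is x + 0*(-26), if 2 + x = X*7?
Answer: 26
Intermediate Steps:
x = 26 (x = -2 + 4*7 = -2 + 28 = 26)
x + 0*(-26) = 26 + 0*(-26) = 26 + 0 = 26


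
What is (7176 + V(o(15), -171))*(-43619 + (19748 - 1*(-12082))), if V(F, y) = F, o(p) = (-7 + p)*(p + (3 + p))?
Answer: -87710160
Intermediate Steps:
o(p) = (-7 + p)*(3 + 2*p)
(7176 + V(o(15), -171))*(-43619 + (19748 - 1*(-12082))) = (7176 + (-21 - 11*15 + 2*15²))*(-43619 + (19748 - 1*(-12082))) = (7176 + (-21 - 165 + 2*225))*(-43619 + (19748 + 12082)) = (7176 + (-21 - 165 + 450))*(-43619 + 31830) = (7176 + 264)*(-11789) = 7440*(-11789) = -87710160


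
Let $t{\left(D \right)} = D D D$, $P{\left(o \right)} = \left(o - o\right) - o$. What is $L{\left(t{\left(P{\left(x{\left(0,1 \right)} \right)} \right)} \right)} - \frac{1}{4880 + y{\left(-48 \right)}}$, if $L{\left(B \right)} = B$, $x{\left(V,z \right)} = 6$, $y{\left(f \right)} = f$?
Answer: $- \frac{1043713}{4832} \approx -216.0$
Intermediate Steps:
$P{\left(o \right)} = - o$ ($P{\left(o \right)} = 0 - o = - o$)
$t{\left(D \right)} = D^{3}$ ($t{\left(D \right)} = D^{2} D = D^{3}$)
$L{\left(t{\left(P{\left(x{\left(0,1 \right)} \right)} \right)} \right)} - \frac{1}{4880 + y{\left(-48 \right)}} = \left(\left(-1\right) 6\right)^{3} - \frac{1}{4880 - 48} = \left(-6\right)^{3} - \frac{1}{4832} = -216 - \frac{1}{4832} = - \frac{1043713}{4832}$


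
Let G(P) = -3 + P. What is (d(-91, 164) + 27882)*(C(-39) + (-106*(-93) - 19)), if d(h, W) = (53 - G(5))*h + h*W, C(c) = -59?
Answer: 81340260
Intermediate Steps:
d(h, W) = 51*h + W*h (d(h, W) = (53 - (-3 + 5))*h + h*W = (53 - 1*2)*h + W*h = (53 - 2)*h + W*h = 51*h + W*h)
(d(-91, 164) + 27882)*(C(-39) + (-106*(-93) - 19)) = (-91*(51 + 164) + 27882)*(-59 + (-106*(-93) - 19)) = (-91*215 + 27882)*(-59 + (9858 - 19)) = (-19565 + 27882)*(-59 + 9839) = 8317*9780 = 81340260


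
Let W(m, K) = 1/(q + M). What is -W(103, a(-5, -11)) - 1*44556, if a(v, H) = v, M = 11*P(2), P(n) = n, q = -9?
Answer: -579229/13 ≈ -44556.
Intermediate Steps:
M = 22 (M = 11*2 = 22)
W(m, K) = 1/13 (W(m, K) = 1/(-9 + 22) = 1/13)
-W(103, a(-5, -11)) - 1*44556 = -1*1/13 - 1*44556 = -1/13 - 44556 = -579229/13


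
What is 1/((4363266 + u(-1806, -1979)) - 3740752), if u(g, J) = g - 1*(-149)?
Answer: 1/620857 ≈ 1.6107e-6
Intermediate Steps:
u(g, J) = 149 + g (u(g, J) = g + 149 = 149 + g)
1/((4363266 + u(-1806, -1979)) - 3740752) = 1/((4363266 + (149 - 1806)) - 3740752) = 1/((4363266 - 1657) - 3740752) = 1/(4361609 - 3740752) = 1/620857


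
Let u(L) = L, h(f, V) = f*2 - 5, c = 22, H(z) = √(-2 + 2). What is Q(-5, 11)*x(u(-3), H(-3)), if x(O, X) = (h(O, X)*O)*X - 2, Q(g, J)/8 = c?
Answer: -352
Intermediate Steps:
H(z) = 0 (H(z) = √0 = 0)
h(f, V) = -5 + 2*f (h(f, V) = 2*f - 5 = -5 + 2*f)
Q(g, J) = 176 (Q(g, J) = 8*22 = 176)
x(O, X) = -2 + O*X*(-5 + 2*O) (x(O, X) = ((-5 + 2*O)*O)*X - 2 = (O*(-5 + 2*O))*X - 2 = O*X*(-5 + 2*O) - 2 = -2 + O*X*(-5 + 2*O))
Q(-5, 11)*x(u(-3), H(-3)) = 176*(-2 - 3*0*(-5 + 2*(-3))) = 176*(-2 - 3*0*(-5 - 6)) = 176*(-2 - 3*0*(-11)) = 176*(-2 + 0) = 176*(-2) = -352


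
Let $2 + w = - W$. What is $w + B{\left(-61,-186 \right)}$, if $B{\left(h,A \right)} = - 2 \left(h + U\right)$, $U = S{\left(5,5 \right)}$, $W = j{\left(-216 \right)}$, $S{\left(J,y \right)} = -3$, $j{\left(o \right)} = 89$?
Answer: $37$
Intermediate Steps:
$W = 89$
$U = -3$
$w = -91$ ($w = -2 - 89 = -91$)
$B{\left(h,A \right)} = 6 - 2 h$ ($B{\left(h,A \right)} = - 2 \left(h - 3\right) = - 2 \left(-3 + h\right) = 6 - 2 h$)
$w + B{\left(-61,-186 \right)} = -91 + \left(6 - -122\right) = -91 + \left(6 + 122\right) = -91 + 128 = 37$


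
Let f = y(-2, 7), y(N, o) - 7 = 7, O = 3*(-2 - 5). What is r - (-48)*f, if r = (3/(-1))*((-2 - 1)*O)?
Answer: 483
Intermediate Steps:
O = -21 (O = 3*(-7) = -21)
y(N, o) = 14 (y(N, o) = 7 + 7 = 14)
f = 14
r = -189 (r = (3/(-1))*((-2 - 1)*(-21)) = (3*(-1))*(-3*(-21)) = -3*63 = -189)
r - (-48)*f = -189 - (-48)*14 = -189 - 48*(-14) = -189 + 672 = 483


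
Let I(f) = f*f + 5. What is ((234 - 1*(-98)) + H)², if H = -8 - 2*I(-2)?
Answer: 93636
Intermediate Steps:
I(f) = 5 + f² (I(f) = f² + 5 = 5 + f²)
H = -26 (H = -8 - 2*(5 + (-2)²) = -8 - 2*(5 + 4) = -8 - 2*9 = -8 - 18 = -26)
((234 - 1*(-98)) + H)² = ((234 - 1*(-98)) - 26)² = ((234 + 98) - 26)² = (332 - 26)² = 306² = 93636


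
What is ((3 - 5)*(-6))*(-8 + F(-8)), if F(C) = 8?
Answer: 0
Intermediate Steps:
((3 - 5)*(-6))*(-8 + F(-8)) = ((3 - 5)*(-6))*(-8 + 8) = -2*(-6)*0 = 12*0 = 0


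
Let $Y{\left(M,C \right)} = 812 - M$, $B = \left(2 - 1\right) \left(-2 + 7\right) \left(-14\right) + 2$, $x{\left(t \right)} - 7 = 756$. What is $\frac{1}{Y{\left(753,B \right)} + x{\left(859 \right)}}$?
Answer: $\frac{1}{822} \approx 0.0012165$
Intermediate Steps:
$x{\left(t \right)} = 763$ ($x{\left(t \right)} = 7 + 756 = 763$)
$B = -68$ ($B = 1 \cdot 5 \left(-14\right) + 2 = 5 \left(-14\right) + 2 = -70 + 2 = -68$)
$\frac{1}{Y{\left(753,B \right)} + x{\left(859 \right)}} = \frac{1}{\left(812 - 753\right) + 763} = \frac{1}{59 + 763} = \frac{1}{822}$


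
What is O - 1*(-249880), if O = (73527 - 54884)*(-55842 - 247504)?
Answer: -5655029598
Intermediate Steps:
O = -5655279478 (O = 18643*(-303346) = -5655279478)
O - 1*(-249880) = -5655279478 - 1*(-249880) = -5655279478 + 249880 = -5655029598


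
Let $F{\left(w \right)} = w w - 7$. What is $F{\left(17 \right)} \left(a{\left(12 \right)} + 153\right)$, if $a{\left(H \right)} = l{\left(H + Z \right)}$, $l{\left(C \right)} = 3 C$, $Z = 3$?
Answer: $55836$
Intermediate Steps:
$F{\left(w \right)} = -7 + w^{2}$ ($F{\left(w \right)} = w^{2} - 7 = -7 + w^{2}$)
$a{\left(H \right)} = 9 + 3 H$ ($a{\left(H \right)} = 3 \left(H + 3\right) = 3 \left(3 + H\right) = 9 + 3 H$)
$F{\left(17 \right)} \left(a{\left(12 \right)} + 153\right) = \left(-7 + 17^{2}\right) \left(\left(9 + 3 \cdot 12\right) + 153\right) = \left(-7 + 289\right) \left(\left(9 + 36\right) + 153\right) = 282 \left(45 + 153\right) = 282 \cdot 198 = 55836$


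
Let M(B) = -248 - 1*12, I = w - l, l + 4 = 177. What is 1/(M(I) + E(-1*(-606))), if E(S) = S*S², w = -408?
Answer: 1/222544756 ≈ 4.4935e-9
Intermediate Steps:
l = 173 (l = -4 + 177 = 173)
E(S) = S³
I = -581 (I = -408 - 1*173 = -408 - 173 = -581)
M(B) = -260 (M(B) = -248 - 12 = -260)
1/(M(I) + E(-1*(-606))) = 1/(-260 + (-1*(-606))³) = 1/(-260 + 606³) = 1/(-260 + 222545016) = 1/222544756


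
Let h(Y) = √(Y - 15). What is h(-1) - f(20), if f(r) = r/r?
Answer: -1 + 4*I ≈ -1.0 + 4.0*I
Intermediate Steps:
h(Y) = √(-15 + Y)
f(r) = 1
h(-1) - f(20) = √(-15 - 1) - 1*1 = √(-16) - 1 = 4*I - 1 = -1 + 4*I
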